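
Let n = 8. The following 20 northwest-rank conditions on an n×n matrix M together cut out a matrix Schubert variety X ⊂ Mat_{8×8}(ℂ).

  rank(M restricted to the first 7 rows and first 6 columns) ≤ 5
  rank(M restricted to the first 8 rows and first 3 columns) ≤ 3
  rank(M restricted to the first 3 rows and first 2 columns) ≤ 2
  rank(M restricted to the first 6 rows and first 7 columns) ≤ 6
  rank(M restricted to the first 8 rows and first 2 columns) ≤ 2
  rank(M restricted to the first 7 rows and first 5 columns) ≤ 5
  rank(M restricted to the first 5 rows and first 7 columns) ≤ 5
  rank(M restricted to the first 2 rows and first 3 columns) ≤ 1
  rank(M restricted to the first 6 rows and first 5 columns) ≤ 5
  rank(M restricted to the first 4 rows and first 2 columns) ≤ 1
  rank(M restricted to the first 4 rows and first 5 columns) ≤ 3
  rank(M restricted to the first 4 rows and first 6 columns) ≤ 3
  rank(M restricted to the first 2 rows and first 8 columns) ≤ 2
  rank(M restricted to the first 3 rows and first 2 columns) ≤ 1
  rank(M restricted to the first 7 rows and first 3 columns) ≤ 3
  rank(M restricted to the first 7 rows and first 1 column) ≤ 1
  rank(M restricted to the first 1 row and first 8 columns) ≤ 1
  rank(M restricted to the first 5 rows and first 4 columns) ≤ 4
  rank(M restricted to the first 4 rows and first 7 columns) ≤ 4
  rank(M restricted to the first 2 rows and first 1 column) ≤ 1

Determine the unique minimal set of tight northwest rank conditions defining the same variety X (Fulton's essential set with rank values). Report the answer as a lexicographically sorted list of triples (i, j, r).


The tightest implied rank at each (i,j), from the 20 conditions:

  1  1  1  1  1  1  1  1
  1  1  1  2  2  2  2  2
  1  1  2  3  3  3  3  3
  1  1  2  3  3  3  4  4
  1  2  3  4  4  4  5  5
  1  2  3  4  5  5  6  6
  1  2  3  4  5  5  6  7
  1  2  3  4  5  6  7  8

giving w = (1, 4, 3, 7, 2, 5, 8, 6) via Δ²R.

ℓ(w)=7; the 4 essential cells (i,j,r):

[(2, 3, 1), (4, 2, 1), (4, 6, 3), (7, 6, 5)]


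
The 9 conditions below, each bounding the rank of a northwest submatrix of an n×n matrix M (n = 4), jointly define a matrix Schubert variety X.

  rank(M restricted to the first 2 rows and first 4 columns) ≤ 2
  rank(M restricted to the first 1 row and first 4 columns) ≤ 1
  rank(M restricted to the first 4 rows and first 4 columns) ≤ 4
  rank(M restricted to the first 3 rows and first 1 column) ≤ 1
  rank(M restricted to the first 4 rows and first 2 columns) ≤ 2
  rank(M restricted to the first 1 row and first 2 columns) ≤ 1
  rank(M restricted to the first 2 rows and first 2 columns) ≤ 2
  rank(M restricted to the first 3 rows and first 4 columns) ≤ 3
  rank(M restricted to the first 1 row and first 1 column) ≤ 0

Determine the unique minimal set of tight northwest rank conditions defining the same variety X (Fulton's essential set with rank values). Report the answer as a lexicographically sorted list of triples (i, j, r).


The tightest implied rank at each (i,j), from the 9 conditions:

  i=1: 0  1  1  1
  i=2: 1  2  2  2
  i=3: 1  2  3  3
  i=4: 1  2  3  4

hence w(1..4) = (2, 1, 3, 4).

1 SE-corner of the 1-cell Rothe diagram gives Ess(w):

[(1, 1, 0)]


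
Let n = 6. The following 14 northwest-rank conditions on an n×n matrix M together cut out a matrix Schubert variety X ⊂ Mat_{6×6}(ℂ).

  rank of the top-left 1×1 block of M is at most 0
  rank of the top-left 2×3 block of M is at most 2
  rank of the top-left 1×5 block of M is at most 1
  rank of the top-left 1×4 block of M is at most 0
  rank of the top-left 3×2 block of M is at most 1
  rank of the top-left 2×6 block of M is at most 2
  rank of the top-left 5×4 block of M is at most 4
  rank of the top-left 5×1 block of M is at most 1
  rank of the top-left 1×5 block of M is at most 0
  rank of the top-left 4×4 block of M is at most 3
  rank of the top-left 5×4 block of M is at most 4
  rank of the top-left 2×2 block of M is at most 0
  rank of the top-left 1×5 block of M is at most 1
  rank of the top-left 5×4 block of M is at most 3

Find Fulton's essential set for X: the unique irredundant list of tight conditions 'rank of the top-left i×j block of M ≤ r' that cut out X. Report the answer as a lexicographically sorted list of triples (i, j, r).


Computing R[i][j] = min implied NW-rank bound (n=6, 14 conditions):

  0 | 0 | 0 | 0 | 0 | 1
  0 | 0 | 1 | 1 | 1 | 2
  1 | 1 | 2 | 2 | 2 | 3
  1 | 2 | 3 | 3 | 3 | 4
  1 | 2 | 3 | 3 | 4 | 5
  1 | 2 | 3 | 4 | 5 | 6

reading off 1-entries of Δ²R: w = (6, 3, 1, 2, 5, 4).

D(w) has 8 cells with 3 SE-corners; essential set:

[(1, 5, 0), (2, 2, 0), (5, 4, 3)]


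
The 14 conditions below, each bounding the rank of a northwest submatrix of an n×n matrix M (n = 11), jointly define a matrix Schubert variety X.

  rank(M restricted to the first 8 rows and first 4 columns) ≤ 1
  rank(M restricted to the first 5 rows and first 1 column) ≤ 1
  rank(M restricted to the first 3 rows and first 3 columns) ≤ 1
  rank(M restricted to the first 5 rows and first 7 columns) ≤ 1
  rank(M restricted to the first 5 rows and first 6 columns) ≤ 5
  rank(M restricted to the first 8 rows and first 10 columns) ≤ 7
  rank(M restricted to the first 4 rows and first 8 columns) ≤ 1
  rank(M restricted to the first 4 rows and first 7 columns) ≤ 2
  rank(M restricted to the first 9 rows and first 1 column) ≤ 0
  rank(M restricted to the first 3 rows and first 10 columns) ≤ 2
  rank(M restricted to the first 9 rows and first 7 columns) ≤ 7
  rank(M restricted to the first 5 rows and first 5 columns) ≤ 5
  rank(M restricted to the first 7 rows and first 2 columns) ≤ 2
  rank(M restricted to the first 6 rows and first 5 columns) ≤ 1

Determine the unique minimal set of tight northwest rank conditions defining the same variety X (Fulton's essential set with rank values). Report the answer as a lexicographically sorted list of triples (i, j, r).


Rank table r_w(11×11) implied by the 14 constraints:

  R[1]: 0  1  1  1  1  1  1  1  1  1  1
  R[2]: 0  1  1  1  1  1  1  1  2  2  2
  R[3]: 0  1  1  1  1  1  1  1  2  2  3
  R[4]: 0  1  1  1  1  1  1  1  2  3  4
  R[5]: 0  1  1  1  1  1  1  2  3  4  5
  R[6]: 0  1  1  1  1  2  2  3  4  5  6
  R[7]: 0  1  1  1  2  3  3  4  5  6  7
  R[8]: 0  1  1  1  2  3  4  5  6  7  8
  R[9]: 0  1  2  2  3  4  5  6  7  8  9
  R[10]: 1  2  3  3  4  5  6  7  8  9  10
  R[11]: 1  2  3  4  5  6  7  8  9  10  11

the unique w with this rank table is (2, 9, 11, 10, 8, 6, 5, 7, 3, 1, 4).

|D(w)|=40, |Ess(w)|=6:

[(3, 10, 2), (4, 8, 1), (5, 7, 1), (6, 5, 1), (8, 4, 1), (9, 1, 0)]


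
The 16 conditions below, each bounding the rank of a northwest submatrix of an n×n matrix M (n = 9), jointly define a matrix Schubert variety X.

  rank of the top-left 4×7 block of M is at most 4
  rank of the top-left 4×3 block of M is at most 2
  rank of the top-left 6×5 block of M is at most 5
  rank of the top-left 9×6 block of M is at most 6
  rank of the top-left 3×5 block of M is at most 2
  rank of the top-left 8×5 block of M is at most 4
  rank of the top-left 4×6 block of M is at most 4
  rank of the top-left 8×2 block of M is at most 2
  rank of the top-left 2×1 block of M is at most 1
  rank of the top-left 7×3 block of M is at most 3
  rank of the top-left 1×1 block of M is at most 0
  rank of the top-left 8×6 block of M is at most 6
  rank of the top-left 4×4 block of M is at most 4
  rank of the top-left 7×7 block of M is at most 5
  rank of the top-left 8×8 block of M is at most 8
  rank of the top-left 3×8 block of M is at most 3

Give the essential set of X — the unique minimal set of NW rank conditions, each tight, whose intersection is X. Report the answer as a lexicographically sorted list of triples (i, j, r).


Propagating the 16 rank bounds to every northwest block:

  R[1]: 0, 1, 1, 1, 1, 1, 1, 1, 1
  R[2]: 1, 2, 2, 2, 2, 2, 2, 2, 2
  R[3]: 1, 2, 2, 2, 2, 3, 3, 3, 3
  R[4]: 1, 2, 2, 3, 3, 4, 4, 4, 4
  R[5]: 1, 2, 3, 4, 4, 5, 5, 5, 5
  R[6]: 1, 2, 3, 4, 4, 5, 5, 6, 6
  R[7]: 1, 2, 3, 4, 4, 5, 5, 6, 7
  R[8]: 1, 2, 3, 4, 4, 5, 6, 7, 8
  R[9]: 1, 2, 3, 4, 5, 6, 7, 8, 9

hence w(1..9) = (2, 1, 6, 4, 3, 8, 9, 7, 5).

Fulton essential set (5 of the 10 Rothe cells):

[(1, 1, 0), (3, 5, 2), (4, 3, 2), (7, 7, 5), (8, 5, 4)]


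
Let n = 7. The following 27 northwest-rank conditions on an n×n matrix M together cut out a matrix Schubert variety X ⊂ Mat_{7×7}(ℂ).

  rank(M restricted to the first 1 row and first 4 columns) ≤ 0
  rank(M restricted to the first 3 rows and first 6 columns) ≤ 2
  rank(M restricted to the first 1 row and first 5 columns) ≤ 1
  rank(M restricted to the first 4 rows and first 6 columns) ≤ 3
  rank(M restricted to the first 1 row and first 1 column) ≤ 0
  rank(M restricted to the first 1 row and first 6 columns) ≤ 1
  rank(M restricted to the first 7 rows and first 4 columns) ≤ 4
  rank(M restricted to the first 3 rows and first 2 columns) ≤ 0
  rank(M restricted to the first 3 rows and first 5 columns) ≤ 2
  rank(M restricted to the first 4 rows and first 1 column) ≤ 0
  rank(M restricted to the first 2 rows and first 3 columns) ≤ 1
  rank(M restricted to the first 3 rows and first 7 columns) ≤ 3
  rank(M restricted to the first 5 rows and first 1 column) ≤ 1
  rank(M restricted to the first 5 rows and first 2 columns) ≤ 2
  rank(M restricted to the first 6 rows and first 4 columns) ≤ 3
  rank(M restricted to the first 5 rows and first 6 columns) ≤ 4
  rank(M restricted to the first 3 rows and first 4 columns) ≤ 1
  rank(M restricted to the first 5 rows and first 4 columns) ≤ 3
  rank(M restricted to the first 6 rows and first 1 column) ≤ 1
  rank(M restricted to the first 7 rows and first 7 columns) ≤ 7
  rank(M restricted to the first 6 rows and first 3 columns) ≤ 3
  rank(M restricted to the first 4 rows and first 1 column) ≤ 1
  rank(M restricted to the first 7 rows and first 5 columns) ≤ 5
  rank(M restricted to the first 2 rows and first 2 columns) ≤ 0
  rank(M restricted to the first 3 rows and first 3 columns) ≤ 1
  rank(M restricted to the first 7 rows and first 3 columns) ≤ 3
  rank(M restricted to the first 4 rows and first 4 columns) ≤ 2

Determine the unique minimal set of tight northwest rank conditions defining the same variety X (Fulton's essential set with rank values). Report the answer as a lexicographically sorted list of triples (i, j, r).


Rank table r_w(7×7) implied by the 27 constraints:

  i=1: 0 0 0 0 1 1 1
  i=2: 0 0 1 1 2 2 2
  i=3: 0 0 1 1 2 2 3
  i=4: 0 1 2 2 3 3 4
  i=5: 1 2 3 3 4 4 5
  i=6: 1 2 3 3 4 5 6
  i=7: 1 2 3 4 5 6 7

so w = (5, 3, 7, 2, 1, 6, 4).

ℓ(w)=12; the 6 essential cells (i,j,r):

[(1, 4, 0), (3, 2, 0), (3, 4, 1), (3, 6, 2), (4, 1, 0), (6, 4, 3)]


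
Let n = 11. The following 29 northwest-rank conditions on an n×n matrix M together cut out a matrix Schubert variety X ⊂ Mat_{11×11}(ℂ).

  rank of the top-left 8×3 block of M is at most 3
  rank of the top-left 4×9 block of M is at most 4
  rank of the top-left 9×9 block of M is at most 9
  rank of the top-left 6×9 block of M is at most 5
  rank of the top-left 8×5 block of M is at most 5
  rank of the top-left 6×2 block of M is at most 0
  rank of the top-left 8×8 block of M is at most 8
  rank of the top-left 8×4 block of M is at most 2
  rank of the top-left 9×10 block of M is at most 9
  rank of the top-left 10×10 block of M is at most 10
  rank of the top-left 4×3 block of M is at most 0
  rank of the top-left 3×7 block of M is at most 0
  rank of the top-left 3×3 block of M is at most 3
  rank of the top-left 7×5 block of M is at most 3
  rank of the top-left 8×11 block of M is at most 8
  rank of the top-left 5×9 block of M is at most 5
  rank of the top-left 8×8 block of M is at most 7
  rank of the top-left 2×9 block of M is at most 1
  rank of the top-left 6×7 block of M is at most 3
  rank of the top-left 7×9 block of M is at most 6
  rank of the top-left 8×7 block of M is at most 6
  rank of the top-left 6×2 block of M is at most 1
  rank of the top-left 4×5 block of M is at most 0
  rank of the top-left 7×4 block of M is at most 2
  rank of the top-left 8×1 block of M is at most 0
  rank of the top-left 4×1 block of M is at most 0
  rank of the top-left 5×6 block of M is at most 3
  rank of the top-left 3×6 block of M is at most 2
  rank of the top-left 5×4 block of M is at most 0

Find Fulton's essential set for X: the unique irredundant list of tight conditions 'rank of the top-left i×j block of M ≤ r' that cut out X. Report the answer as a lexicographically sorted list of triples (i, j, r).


Reconstructing r_w from the 29 given conditions:

  R[1]: 0 | 0 | 0 | 0 | 0 | 0 | 0 | 1 | 1 | 1 | 1
  R[2]: 0 | 0 | 0 | 0 | 0 | 0 | 0 | 1 | 1 | 2 | 2
  R[3]: 0 | 0 | 0 | 0 | 0 | 0 | 0 | 1 | 2 | 3 | 3
  R[4]: 0 | 0 | 0 | 0 | 0 | 1 | 1 | 2 | 3 | 4 | 4
  R[5]: 0 | 0 | 0 | 0 | 1 | 2 | 2 | 3 | 4 | 5 | 5
  R[6]: 0 | 0 | 1 | 1 | 2 | 3 | 3 | 4 | 5 | 6 | 6
  R[7]: 0 | 1 | 2 | 2 | 3 | 4 | 4 | 5 | 6 | 7 | 7
  R[8]: 0 | 1 | 2 | 2 | 3 | 4 | 5 | 6 | 7 | 8 | 8
  R[9]: 1 | 2 | 3 | 3 | 4 | 5 | 6 | 7 | 8 | 9 | 9
  R[10]: 1 | 2 | 3 | 4 | 5 | 6 | 7 | 8 | 9 | 10 | 10
  R[11]: 1 | 2 | 3 | 4 | 5 | 6 | 7 | 8 | 9 | 10 | 11

giving w = (8, 10, 9, 6, 5, 3, 2, 7, 1, 4, 11) via Δ²R.

D(w) has 36 cells with 7 SE-corners; essential set:

[(2, 9, 1), (3, 7, 0), (4, 5, 0), (5, 4, 0), (6, 2, 0), (8, 1, 0), (8, 4, 2)]


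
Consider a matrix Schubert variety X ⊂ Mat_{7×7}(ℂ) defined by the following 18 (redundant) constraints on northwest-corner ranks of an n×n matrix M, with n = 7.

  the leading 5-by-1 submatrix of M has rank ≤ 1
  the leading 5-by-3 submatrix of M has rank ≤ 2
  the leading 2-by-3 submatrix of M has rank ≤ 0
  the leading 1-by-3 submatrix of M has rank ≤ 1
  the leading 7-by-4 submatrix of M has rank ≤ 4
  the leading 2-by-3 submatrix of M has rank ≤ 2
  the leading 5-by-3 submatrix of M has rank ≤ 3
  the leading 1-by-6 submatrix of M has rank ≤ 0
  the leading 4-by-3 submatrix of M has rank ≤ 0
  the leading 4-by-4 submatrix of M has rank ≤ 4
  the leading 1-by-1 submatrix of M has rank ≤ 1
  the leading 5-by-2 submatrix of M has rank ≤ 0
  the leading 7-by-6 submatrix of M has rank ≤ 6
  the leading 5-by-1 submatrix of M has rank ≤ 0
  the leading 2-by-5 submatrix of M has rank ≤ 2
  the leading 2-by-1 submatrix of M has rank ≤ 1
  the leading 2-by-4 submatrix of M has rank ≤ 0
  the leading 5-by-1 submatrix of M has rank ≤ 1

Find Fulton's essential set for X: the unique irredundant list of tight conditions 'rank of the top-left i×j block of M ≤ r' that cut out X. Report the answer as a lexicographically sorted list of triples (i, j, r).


Rank table r_w(7×7) implied by the 18 constraints:

  0 0 0 0 0 0 1
  0 0 0 0 1 1 2
  0 0 0 1 2 2 3
  0 0 0 1 2 3 4
  0 0 1 2 3 4 5
  1 1 2 3 4 5 6
  1 2 3 4 5 6 7

so w = (7, 5, 4, 6, 3, 1, 2).

D(w) has 18 cells with 4 SE-corners; essential set:

[(1, 6, 0), (2, 4, 0), (4, 3, 0), (5, 2, 0)]


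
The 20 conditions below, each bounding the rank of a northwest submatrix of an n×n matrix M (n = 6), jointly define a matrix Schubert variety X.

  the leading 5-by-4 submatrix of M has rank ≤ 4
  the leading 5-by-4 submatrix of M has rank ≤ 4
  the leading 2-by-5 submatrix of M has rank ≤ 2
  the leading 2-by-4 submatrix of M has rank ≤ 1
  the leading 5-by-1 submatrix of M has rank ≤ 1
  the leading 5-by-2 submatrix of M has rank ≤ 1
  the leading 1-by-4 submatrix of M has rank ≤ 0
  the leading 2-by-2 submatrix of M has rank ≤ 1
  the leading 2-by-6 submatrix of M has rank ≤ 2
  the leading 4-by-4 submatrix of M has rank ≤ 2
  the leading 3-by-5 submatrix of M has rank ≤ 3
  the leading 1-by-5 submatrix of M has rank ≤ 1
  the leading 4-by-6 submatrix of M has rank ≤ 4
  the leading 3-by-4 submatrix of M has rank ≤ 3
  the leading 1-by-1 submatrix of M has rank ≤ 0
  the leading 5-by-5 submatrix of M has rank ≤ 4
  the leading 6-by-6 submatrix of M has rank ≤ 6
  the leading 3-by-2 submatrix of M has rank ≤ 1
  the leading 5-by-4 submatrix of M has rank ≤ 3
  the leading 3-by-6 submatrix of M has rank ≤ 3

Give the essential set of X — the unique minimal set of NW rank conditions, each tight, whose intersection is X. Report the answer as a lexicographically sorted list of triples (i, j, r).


The tightest implied rank at each (i,j), from the 20 conditions:

  R[1]: 0  0  0  0  1  1
  R[2]: 1  1  1  1  2  2
  R[3]: 1  1  2  2  3  3
  R[4]: 1  1  2  2  3  4
  R[5]: 1  1  2  3  4  5
  R[6]: 1  2  3  4  5  6

giving w = (5, 1, 3, 6, 4, 2) via Δ²R.

Fulton essential set (3 of the 8 Rothe cells):

[(1, 4, 0), (4, 4, 2), (5, 2, 1)]


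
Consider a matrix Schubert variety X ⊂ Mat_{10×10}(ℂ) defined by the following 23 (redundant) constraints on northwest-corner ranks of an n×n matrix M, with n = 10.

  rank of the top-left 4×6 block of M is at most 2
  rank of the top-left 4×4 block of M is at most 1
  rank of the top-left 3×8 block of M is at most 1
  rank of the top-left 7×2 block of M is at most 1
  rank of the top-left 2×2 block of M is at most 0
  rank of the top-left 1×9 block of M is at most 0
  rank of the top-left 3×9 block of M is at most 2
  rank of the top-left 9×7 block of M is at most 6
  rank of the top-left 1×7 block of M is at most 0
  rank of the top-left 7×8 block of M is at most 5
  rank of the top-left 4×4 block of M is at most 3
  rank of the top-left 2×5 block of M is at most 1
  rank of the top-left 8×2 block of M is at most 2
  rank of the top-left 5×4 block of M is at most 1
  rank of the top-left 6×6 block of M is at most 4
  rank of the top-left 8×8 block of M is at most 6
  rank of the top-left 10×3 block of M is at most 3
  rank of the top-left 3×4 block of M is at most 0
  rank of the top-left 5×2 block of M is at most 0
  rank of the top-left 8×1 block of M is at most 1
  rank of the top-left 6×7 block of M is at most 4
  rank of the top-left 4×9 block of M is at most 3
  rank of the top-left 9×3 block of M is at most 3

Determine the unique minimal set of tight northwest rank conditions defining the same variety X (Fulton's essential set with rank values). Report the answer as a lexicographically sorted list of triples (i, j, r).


The tightest implied rank at each (i,j), from the 23 conditions:

  row 1: 0 | 0 | 0 | 0 | 0 | 0 | 0 | 0 | 0 | 1
  row 2: 0 | 0 | 0 | 0 | 1 | 1 | 1 | 1 | 1 | 2
  row 3: 0 | 0 | 0 | 0 | 1 | 1 | 1 | 1 | 2 | 3
  row 4: 0 | 0 | 1 | 1 | 2 | 2 | 2 | 2 | 3 | 4
  row 5: 0 | 0 | 1 | 1 | 2 | 3 | 3 | 3 | 4 | 5
  row 6: 1 | 1 | 2 | 2 | 3 | 4 | 4 | 4 | 5 | 6
  row 7: 1 | 1 | 2 | 3 | 4 | 5 | 5 | 5 | 6 | 7
  row 8: 1 | 2 | 3 | 4 | 5 | 6 | 6 | 6 | 7 | 8
  row 9: 1 | 2 | 3 | 4 | 5 | 6 | 6 | 7 | 8 | 9
  row 10: 1 | 2 | 3 | 4 | 5 | 6 | 7 | 8 | 9 | 10

hence w(1..10) = (10, 5, 9, 3, 6, 1, 4, 2, 8, 7).

D(w) has 27 cells with 7 SE-corners; essential set:

[(1, 9, 0), (3, 4, 0), (3, 8, 1), (5, 2, 0), (5, 4, 1), (7, 2, 1), (9, 7, 6)]


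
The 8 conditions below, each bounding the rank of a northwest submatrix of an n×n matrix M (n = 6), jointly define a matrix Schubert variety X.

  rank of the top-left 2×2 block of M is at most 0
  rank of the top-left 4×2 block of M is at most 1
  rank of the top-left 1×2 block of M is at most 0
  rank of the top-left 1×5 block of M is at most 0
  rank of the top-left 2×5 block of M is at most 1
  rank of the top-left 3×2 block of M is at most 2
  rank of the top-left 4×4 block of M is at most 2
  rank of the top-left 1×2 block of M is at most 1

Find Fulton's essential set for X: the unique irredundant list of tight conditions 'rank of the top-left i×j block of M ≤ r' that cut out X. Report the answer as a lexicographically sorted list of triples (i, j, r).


The tightest implied rank at each (i,j), from the 8 conditions:

  0 0 0 0 0 1
  0 0 1 1 1 2
  1 1 2 2 2 3
  1 1 2 2 3 4
  1 2 3 3 4 5
  1 2 3 4 5 6

hence w(1..6) = (6, 3, 1, 5, 2, 4).

|D(w)|=9, |Ess(w)|=4:

[(1, 5, 0), (2, 2, 0), (4, 2, 1), (4, 4, 2)]


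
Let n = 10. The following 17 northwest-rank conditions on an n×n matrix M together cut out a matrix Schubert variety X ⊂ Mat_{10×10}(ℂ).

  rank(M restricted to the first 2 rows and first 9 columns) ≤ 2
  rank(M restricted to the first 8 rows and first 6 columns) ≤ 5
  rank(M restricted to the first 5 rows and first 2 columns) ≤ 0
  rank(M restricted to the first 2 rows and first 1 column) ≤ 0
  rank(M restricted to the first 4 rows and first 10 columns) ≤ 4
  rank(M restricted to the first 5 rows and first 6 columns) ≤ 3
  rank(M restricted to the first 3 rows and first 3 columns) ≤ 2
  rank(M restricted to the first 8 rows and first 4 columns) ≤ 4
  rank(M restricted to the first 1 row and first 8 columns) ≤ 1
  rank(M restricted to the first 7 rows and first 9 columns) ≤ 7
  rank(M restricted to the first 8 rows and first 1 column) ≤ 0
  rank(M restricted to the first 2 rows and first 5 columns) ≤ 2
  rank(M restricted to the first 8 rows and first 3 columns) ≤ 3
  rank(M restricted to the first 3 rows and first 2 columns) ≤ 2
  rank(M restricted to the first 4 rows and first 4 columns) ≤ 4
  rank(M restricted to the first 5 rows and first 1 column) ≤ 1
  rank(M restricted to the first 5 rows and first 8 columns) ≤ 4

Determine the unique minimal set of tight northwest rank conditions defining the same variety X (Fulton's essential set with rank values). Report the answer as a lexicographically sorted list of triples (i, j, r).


Rank table r_w(10×10) implied by the 17 constraints:

  row 1: 0 | 0 | 1 | 1 | 1 | 1 | 1 | 1 | 1 | 1
  row 2: 0 | 0 | 1 | 2 | 2 | 2 | 2 | 2 | 2 | 2
  row 3: 0 | 0 | 1 | 2 | 3 | 3 | 3 | 3 | 3 | 3
  row 4: 0 | 0 | 1 | 2 | 3 | 3 | 4 | 4 | 4 | 4
  row 5: 0 | 0 | 1 | 2 | 3 | 3 | 4 | 4 | 5 | 5
  row 6: 0 | 1 | 2 | 3 | 4 | 4 | 5 | 5 | 6 | 6
  row 7: 0 | 1 | 2 | 3 | 4 | 5 | 6 | 6 | 7 | 7
  row 8: 0 | 1 | 2 | 3 | 4 | 5 | 6 | 7 | 8 | 8
  row 9: 1 | 2 | 3 | 4 | 5 | 6 | 7 | 8 | 9 | 9
  row 10: 1 | 2 | 3 | 4 | 5 | 6 | 7 | 8 | 9 | 10

reading off 1-entries of Δ²R: w = (3, 4, 5, 7, 9, 2, 6, 8, 1, 10).

|D(w)|=16, |Ess(w)|=4:

[(5, 2, 0), (5, 6, 3), (5, 8, 4), (8, 1, 0)]


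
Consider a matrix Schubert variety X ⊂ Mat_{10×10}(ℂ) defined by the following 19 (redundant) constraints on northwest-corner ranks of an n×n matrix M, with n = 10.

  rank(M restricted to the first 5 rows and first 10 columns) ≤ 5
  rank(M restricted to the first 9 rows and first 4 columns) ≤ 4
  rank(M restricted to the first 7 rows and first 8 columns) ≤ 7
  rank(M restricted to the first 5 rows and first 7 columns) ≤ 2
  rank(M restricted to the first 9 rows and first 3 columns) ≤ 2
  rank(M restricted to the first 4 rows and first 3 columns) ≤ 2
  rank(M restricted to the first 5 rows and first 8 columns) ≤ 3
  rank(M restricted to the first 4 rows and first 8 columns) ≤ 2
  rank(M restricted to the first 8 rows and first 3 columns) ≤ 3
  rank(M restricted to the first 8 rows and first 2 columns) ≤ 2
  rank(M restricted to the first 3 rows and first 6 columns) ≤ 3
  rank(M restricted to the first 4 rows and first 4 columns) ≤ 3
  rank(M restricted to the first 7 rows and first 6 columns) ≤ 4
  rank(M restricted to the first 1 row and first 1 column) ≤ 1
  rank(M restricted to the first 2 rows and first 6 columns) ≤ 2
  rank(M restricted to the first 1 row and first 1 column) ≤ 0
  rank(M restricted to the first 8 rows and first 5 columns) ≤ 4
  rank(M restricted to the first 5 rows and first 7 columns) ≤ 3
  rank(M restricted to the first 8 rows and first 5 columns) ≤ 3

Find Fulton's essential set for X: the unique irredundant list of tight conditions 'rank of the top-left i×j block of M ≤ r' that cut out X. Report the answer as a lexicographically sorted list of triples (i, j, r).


The tightest implied rank at each (i,j), from the 19 conditions:

  R[1]: 0  1  1  1  1  1  1  1  1  1
  R[2]: 1  2  2  2  2  2  2  2  2  2
  R[3]: 1  2  2  2  2  2  2  2  3  3
  R[4]: 1  2  2  2  2  2  2  2  3  4
  R[5]: 1  2  2  2  2  2  2  3  4  5
  R[6]: 1  2  2  3  3  3  3  4  5  6
  R[7]: 1  2  2  3  3  4  4  5  6  7
  R[8]: 1  2  2  3  3  4  5  6  7  8
  R[9]: 1  2  2  3  4  5  6  7  8  9
  R[10]: 1  2  3  4  5  6  7  8  9  10

the unique w with this rank table is (2, 1, 9, 10, 8, 4, 6, 7, 5, 3).

ℓ(w)=24; the 5 essential cells (i,j,r):

[(1, 1, 0), (4, 8, 2), (5, 7, 2), (8, 5, 3), (9, 3, 2)]


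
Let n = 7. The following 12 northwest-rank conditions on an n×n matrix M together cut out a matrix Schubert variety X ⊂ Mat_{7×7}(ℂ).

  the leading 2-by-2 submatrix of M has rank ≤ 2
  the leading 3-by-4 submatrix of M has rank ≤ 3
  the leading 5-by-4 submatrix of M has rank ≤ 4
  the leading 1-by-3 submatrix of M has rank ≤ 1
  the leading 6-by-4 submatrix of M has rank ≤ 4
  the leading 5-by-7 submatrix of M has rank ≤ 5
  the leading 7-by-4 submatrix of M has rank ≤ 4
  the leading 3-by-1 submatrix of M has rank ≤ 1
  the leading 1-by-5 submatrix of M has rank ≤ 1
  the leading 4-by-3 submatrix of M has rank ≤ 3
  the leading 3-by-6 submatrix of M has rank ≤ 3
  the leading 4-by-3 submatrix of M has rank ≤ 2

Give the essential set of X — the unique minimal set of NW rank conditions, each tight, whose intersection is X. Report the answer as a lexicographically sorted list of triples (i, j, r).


Rank table r_w(7×7) implied by the 12 constraints:

  1  1  1  1  1  1  1
  1  2  2  2  2  2  2
  1  2  2  3  3  3  3
  1  2  2  3  4  4  4
  1  2  3  4  5  5  5
  1  2  3  4  5  6  6
  1  2  3  4  5  6  7

the unique w with this rank table is (1, 2, 4, 5, 3, 6, 7).

D(w) has 2 cells with 1 SE-corner; essential set:

[(4, 3, 2)]


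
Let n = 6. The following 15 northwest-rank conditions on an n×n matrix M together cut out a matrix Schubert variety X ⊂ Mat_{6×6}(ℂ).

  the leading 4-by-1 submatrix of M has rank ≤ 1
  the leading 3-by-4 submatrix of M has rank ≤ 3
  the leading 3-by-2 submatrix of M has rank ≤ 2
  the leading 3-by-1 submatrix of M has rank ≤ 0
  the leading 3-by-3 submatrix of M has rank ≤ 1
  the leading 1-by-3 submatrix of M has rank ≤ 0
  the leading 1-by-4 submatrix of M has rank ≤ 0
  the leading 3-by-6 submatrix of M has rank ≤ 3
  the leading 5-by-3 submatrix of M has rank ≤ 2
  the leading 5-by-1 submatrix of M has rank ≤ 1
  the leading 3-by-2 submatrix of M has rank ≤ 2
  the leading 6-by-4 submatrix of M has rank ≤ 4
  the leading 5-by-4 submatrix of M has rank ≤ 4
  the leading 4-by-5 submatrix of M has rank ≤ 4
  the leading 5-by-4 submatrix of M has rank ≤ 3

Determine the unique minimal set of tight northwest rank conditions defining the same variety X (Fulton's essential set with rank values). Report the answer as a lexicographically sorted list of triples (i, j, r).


Reconstructing r_w from the 15 given conditions:

  row 1: 0 | 0 | 0 | 0 | 1 | 1
  row 2: 0 | 1 | 1 | 1 | 2 | 2
  row 3: 0 | 1 | 1 | 2 | 3 | 3
  row 4: 1 | 2 | 2 | 3 | 4 | 4
  row 5: 1 | 2 | 2 | 3 | 4 | 5
  row 6: 1 | 2 | 3 | 4 | 5 | 6

so w = (5, 2, 4, 1, 6, 3).

|D(w)|=8, |Ess(w)|=4:

[(1, 4, 0), (3, 1, 0), (3, 3, 1), (5, 3, 2)]


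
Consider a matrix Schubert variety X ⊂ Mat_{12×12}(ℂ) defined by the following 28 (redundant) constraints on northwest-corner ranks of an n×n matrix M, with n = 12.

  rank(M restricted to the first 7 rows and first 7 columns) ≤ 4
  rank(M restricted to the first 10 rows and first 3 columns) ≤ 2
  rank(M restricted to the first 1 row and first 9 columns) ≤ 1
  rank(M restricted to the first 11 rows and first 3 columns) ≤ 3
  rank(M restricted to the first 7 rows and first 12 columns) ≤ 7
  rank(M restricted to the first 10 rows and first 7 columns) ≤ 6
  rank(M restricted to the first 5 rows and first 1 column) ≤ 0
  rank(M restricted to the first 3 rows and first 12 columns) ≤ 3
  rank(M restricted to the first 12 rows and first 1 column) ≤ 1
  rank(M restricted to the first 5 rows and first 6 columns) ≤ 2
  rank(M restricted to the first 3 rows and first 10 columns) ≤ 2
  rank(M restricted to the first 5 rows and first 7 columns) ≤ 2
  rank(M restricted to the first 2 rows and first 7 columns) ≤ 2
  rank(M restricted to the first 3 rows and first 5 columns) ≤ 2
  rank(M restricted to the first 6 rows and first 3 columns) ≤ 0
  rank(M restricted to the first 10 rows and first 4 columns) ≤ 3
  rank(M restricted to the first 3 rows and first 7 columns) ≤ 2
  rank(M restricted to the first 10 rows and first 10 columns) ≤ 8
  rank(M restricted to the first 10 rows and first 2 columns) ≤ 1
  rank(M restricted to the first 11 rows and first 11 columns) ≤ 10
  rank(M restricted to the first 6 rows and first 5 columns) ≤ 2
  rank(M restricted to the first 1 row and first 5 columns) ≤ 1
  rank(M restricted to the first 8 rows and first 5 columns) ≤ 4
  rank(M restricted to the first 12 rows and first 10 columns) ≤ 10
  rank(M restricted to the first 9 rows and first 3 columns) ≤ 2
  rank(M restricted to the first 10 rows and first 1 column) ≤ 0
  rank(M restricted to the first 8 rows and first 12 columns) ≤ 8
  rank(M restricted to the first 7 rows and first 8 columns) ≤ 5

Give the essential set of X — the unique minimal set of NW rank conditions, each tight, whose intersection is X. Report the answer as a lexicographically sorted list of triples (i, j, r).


Reconstructing r_w from the 28 given conditions:

  row 1: 0 0 0 1 1 1 1 1 1 1 1 1
  row 2: 0 0 0 1 2 2 2 2 2 2 2 2
  row 3: 0 0 0 1 2 2 2 2 2 2 3 3
  row 4: 0 0 0 1 2 2 2 3 3 3 4 4
  row 5: 0 0 0 1 2 2 2 3 4 4 5 5
  row 6: 0 0 0 1 2 3 3 4 5 5 6 6
  row 7: 0 1 1 2 3 4 4 5 6 6 7 7
  row 8: 0 1 2 3 4 5 5 6 7 7 8 8
  row 9: 0 1 2 3 4 5 6 7 8 8 9 9
  row 10: 0 1 2 3 4 5 6 7 8 8 9 10
  row 11: 1 2 3 4 5 6 7 8 9 9 10 11
  row 12: 1 2 3 4 5 6 7 8 9 10 11 12

giving w = (4, 5, 11, 8, 9, 6, 2, 3, 7, 12, 1, 10) via Δ²R.

Rothe diagram D(w) (32 cells), 5 SE-corners (essential conditions):

[(3, 10, 2), (5, 7, 2), (6, 3, 0), (10, 1, 0), (10, 10, 8)]


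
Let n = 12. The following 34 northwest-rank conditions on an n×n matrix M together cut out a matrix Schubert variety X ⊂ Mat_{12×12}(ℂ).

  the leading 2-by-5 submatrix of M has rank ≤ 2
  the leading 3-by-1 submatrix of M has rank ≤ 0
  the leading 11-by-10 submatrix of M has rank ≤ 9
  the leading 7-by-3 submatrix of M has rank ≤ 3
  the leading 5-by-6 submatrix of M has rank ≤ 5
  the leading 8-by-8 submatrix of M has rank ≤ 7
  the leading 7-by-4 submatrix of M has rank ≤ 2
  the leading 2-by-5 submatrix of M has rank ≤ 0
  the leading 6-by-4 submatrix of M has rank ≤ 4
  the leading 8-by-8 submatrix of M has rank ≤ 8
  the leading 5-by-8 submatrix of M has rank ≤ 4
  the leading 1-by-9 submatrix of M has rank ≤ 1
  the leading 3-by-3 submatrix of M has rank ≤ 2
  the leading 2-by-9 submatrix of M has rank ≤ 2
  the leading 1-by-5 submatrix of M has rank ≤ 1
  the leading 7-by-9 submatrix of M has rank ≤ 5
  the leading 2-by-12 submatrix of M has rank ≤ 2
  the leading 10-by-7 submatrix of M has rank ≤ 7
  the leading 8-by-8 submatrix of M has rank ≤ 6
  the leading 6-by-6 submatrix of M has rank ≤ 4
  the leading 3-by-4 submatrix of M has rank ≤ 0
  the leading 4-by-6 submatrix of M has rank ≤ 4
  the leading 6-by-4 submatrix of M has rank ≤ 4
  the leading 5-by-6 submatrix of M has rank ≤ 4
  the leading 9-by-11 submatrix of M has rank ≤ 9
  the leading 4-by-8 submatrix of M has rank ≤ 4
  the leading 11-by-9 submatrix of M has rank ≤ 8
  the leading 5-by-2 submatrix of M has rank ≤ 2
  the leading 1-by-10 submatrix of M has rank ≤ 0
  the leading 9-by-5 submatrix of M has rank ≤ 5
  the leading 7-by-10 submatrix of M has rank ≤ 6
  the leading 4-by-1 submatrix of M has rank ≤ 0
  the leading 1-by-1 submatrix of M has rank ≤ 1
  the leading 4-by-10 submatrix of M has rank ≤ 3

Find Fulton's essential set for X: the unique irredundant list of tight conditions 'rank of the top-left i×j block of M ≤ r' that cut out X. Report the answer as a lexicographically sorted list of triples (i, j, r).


The tightest implied rank at each (i,j), from the 34 conditions:

  row 1: 0  0  0  0  0  0  0  0  0  0  1  1
  row 2: 0  0  0  0  0  1  1  1  1  1  2  2
  row 3: 0  0  0  0  1  2  2  2  2  2  3  3
  row 4: 0  1  1  1  2  3  3  3  3  3  4  4
  row 5: 1  2  2  2  3  4  4  4  4  4  5  5
  row 6: 1  2  2  2  3  4  5  5  5  5  6  6
  row 7: 1  2  2  2  3  4  5  5  5  6  7  7
  row 8: 1  2  3  3  4  5  6  6  6  7  8  8
  row 9: 1  2  3  4  5  6  7  7  7  8  9  9
  row 10: 1  2  3  4  5  6  7  8  8  9  10  10
  row 11: 1  2  3  4  5  6  7  8  8  9  10  11
  row 12: 1  2  3  4  5  6  7  8  9  10  11  12

hence w(1..12) = (11, 6, 5, 2, 1, 7, 10, 3, 4, 8, 12, 9).

|D(w)|=27, |Ess(w)|=7:

[(1, 10, 0), (2, 5, 0), (3, 4, 0), (4, 1, 0), (7, 4, 2), (7, 9, 5), (11, 9, 8)]


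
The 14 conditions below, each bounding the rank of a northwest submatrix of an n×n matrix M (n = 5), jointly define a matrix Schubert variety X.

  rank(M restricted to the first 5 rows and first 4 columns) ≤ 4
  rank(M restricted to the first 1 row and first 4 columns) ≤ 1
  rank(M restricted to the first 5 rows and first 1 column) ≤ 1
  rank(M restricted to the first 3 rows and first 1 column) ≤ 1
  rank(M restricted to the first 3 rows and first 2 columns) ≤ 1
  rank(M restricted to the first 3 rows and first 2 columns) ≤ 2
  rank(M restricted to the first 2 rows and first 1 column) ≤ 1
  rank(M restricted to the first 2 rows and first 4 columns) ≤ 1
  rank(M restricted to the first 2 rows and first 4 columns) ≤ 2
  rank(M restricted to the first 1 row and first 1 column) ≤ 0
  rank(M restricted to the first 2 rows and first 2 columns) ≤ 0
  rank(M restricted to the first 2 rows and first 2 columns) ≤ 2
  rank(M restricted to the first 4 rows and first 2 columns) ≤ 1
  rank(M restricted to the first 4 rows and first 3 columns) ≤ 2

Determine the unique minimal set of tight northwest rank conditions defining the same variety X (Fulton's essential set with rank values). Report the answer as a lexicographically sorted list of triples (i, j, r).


Reconstructing r_w from the 14 given conditions:

  R[1]: 0 0 1 1 1
  R[2]: 0 0 1 1 2
  R[3]: 1 1 2 2 3
  R[4]: 1 1 2 3 4
  R[5]: 1 2 3 4 5

reading off 1-entries of Δ²R: w = (3, 5, 1, 4, 2).

3 SE-corners of the 6-cell Rothe diagram give Ess(w):

[(2, 2, 0), (2, 4, 1), (4, 2, 1)]


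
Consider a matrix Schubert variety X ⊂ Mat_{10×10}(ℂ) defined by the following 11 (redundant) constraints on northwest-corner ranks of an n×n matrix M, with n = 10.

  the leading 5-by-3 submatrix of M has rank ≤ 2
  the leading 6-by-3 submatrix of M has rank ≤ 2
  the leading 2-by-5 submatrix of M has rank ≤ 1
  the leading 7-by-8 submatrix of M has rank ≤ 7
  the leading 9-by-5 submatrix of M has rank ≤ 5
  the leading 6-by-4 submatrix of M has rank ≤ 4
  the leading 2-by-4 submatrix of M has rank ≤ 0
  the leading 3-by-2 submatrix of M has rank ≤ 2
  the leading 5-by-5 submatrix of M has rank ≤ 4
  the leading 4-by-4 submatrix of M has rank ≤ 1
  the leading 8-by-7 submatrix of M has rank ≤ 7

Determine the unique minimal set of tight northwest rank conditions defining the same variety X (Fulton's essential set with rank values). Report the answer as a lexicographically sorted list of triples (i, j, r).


Rank table r_w(10×10) implied by the 11 constraints:

  row 1: 0 0 0 0 1 1 1 1 1 1
  row 2: 0 0 0 0 1 2 2 2 2 2
  row 3: 1 1 1 1 2 3 3 3 3 3
  row 4: 1 1 1 1 2 3 4 4 4 4
  row 5: 1 2 2 2 3 4 5 5 5 5
  row 6: 1 2 2 3 4 5 6 6 6 6
  row 7: 1 2 3 4 5 6 7 7 7 7
  row 8: 1 2 3 4 5 6 7 8 8 8
  row 9: 1 2 3 4 5 6 7 8 9 9
  row 10: 1 2 3 4 5 6 7 8 9 10

so w = (5, 6, 1, 7, 2, 4, 3, 8, 9, 10).

|D(w)|=12, |Ess(w)|=3:

[(2, 4, 0), (4, 4, 1), (6, 3, 2)]


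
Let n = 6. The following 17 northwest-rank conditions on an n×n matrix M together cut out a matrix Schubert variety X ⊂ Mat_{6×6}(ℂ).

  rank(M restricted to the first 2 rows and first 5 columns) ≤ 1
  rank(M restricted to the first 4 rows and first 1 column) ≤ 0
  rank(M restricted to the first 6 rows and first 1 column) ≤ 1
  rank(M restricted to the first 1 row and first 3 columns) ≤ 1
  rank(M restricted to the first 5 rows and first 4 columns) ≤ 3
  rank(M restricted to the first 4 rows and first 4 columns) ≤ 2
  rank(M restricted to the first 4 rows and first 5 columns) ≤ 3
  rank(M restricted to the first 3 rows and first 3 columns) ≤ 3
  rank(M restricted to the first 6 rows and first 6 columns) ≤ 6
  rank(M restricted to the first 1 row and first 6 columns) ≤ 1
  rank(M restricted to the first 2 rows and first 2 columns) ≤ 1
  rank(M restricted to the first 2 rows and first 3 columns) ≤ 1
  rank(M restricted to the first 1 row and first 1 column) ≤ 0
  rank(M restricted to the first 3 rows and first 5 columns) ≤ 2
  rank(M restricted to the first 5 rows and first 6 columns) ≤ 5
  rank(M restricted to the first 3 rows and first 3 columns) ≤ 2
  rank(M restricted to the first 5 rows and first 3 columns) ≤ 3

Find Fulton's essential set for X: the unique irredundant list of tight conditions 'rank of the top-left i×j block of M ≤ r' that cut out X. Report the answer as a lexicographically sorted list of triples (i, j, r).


Rank table r_w(6×6) implied by the 17 constraints:

  R[1]: 0 1 1 1 1 1
  R[2]: 0 1 1 1 1 2
  R[3]: 0 1 2 2 2 3
  R[4]: 0 1 2 2 3 4
  R[5]: 1 2 3 3 4 5
  R[6]: 1 2 3 4 5 6

hence w(1..6) = (2, 6, 3, 5, 1, 4).

Fulton essential set (3 of the 8 Rothe cells):

[(2, 5, 1), (4, 1, 0), (4, 4, 2)]


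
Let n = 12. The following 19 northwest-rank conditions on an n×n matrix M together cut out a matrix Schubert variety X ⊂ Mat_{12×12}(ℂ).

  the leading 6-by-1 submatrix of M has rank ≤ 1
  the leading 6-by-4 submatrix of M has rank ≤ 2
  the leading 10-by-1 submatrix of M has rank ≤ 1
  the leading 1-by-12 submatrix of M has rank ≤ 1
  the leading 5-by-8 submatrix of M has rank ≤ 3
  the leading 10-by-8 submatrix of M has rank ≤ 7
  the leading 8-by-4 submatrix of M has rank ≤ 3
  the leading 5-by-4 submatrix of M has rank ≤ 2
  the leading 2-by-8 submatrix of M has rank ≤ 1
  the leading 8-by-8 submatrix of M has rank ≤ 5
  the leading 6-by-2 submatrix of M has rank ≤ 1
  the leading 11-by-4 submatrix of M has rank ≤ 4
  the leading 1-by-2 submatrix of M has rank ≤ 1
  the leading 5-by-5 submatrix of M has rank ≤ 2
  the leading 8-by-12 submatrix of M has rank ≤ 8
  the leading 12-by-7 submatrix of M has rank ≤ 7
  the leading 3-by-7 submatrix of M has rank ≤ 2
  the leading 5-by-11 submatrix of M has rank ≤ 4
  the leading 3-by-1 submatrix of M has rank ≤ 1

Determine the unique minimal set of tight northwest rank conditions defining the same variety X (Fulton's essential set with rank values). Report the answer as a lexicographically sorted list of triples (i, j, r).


Recovering R(i,j) via the rank-extension bound from the 19 conditions:

  1 | 1 | 1 | 1 | 1 | 1 | 1 | 1 | 1 | 1 | 1 | 1
  1 | 1 | 1 | 1 | 1 | 1 | 1 | 1 | 2 | 2 | 2 | 2
  1 | 1 | 2 | 2 | 2 | 2 | 2 | 2 | 3 | 3 | 3 | 3
  1 | 1 | 2 | 2 | 2 | 3 | 3 | 3 | 4 | 4 | 4 | 4
  1 | 1 | 2 | 2 | 2 | 3 | 3 | 3 | 4 | 4 | 4 | 5
  1 | 1 | 2 | 2 | 3 | 4 | 4 | 4 | 5 | 5 | 5 | 6
  1 | 2 | 3 | 3 | 4 | 5 | 5 | 5 | 6 | 6 | 6 | 7
  1 | 2 | 3 | 3 | 4 | 5 | 5 | 5 | 6 | 7 | 7 | 8
  1 | 2 | 3 | 4 | 5 | 6 | 6 | 6 | 7 | 8 | 8 | 9
  1 | 2 | 3 | 4 | 5 | 6 | 7 | 7 | 8 | 9 | 9 | 10
  1 | 2 | 3 | 4 | 5 | 6 | 7 | 8 | 9 | 10 | 10 | 11
  1 | 2 | 3 | 4 | 5 | 6 | 7 | 8 | 9 | 10 | 11 | 12

reading off 1-entries of Δ²R: w = (1, 9, 3, 6, 12, 5, 2, 10, 4, 7, 8, 11).

D(w) has 23 cells with 8 SE-corners; essential set:

[(2, 8, 1), (5, 5, 2), (5, 8, 3), (5, 11, 4), (6, 2, 1), (6, 4, 2), (8, 4, 3), (8, 8, 5)]


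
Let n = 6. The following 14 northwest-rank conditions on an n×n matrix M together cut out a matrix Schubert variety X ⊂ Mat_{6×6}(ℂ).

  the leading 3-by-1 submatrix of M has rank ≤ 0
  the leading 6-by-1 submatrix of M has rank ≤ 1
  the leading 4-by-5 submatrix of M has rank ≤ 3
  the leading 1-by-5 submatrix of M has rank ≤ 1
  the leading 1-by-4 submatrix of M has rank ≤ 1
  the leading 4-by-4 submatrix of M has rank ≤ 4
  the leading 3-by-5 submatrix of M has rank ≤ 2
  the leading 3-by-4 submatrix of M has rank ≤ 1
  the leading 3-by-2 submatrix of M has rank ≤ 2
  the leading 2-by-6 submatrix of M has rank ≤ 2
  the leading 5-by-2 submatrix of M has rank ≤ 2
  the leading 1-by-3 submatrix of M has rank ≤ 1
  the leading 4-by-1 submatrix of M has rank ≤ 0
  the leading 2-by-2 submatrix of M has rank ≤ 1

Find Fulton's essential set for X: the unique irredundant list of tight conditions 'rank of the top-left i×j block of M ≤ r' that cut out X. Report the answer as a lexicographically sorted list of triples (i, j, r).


Reconstructing r_w from the 14 given conditions:

  i=1: 0, 1, 1, 1, 1, 1
  i=2: 0, 1, 1, 1, 2, 2
  i=3: 0, 1, 1, 1, 2, 3
  i=4: 0, 1, 2, 2, 3, 4
  i=5: 1, 2, 3, 3, 4, 5
  i=6: 1, 2, 3, 4, 5, 6

hence w(1..6) = (2, 5, 6, 3, 1, 4).

ℓ(w)=8; the 2 essential cells (i,j,r):

[(3, 4, 1), (4, 1, 0)]
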